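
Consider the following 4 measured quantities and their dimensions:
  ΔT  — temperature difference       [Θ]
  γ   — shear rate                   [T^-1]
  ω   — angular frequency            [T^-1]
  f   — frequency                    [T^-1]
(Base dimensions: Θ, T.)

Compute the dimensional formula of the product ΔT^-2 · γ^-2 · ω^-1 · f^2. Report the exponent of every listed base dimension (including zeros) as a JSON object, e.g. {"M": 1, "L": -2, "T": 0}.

{"Θ": -2, "T": 1}

Dimensional matrix (Θ×T by ΔT×γ×ω×f):
  Θ: [ 1  0  0  0]
  T: [ 0 -1 -1 -1]
  [Θ]: (-2)·1+(-2)·0+(-1)·0+(2)·0 = -2
  [T]: (-2)·0+(-2)·-1+(-1)·-1+(2)·-1 = 1
⇒ Θ^-2 T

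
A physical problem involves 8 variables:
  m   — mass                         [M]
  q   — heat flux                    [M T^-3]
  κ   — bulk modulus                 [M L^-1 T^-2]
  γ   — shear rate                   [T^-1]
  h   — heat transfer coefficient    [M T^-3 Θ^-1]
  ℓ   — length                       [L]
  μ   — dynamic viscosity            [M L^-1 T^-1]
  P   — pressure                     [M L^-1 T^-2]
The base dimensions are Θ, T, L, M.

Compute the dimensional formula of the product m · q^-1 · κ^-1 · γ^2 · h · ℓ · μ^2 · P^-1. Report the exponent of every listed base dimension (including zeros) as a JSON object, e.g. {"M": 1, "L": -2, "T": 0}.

{"Θ": -1, "T": 0, "L": 1, "M": 1}

Exponent matrix [Θ,T,L,M] × [m,q,κ,γ,h,ℓ,μ,P]:
  Θ: [ 0  0  0  0 -1  0  0  0]
  T: [ 0 -3 -2 -1 -3  0 -1 -2]
  L: [ 0  0 -1  0  0  1 -1 -1]
  M: [ 1  1  1  0  1  0  1  1]
  [Θ]: (1)·0+(-1)·0+(-1)·0+(2)·0+(1)·-1+(1)·0+(2)·0+(-1)·0 = -1
  [T]: (1)·0+(-1)·-3+(-1)·-2+(2)·-1+(1)·-3+(1)·0+(2)·-1+(-1)·-2 = 0
  [L]: (1)·0+(-1)·0+(-1)·-1+(2)·0+(1)·0+(1)·1+(2)·-1+(-1)·-1 = 1
  [M]: (1)·1+(-1)·1+(-1)·1+(2)·0+(1)·1+(1)·0+(2)·1+(-1)·1 = 1
⇒ Θ^-1 L M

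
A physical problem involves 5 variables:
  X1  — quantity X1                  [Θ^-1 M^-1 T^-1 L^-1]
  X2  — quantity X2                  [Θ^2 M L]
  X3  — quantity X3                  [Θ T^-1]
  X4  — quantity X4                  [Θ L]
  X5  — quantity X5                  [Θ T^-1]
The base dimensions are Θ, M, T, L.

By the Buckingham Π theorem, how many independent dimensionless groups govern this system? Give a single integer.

2

Dimensional matrix (Θ×M×T×L by X1×X2×X3×X4×X5):
  Θ: [-1  2  1  1  1]
  M: [-1  1  0  0  0]
  T: [-1  0 -1  0 -1]
  L: [-1  1  0  1  0]
Echelon form has 3 nonzero rows (pivots: X1,X2,X4)
n=5, r=3 ⇒ 2 dimensionless groups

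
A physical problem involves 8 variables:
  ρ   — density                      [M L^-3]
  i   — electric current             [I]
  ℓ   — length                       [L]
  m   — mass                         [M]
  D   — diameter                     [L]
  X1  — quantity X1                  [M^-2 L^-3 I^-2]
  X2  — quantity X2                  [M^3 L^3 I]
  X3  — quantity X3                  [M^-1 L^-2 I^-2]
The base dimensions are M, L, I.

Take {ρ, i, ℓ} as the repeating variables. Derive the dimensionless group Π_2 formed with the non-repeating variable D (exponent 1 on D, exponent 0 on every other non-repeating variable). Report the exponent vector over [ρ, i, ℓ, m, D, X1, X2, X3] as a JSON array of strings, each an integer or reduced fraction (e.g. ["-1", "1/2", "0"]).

Exponent matrix [M,L,I] × [ρ,i,ℓ,m,D,X1,X2,X3]:
  M: [ 1  0  0  1  0 -2  3 -1]
  L: [-3  0  1  0  1 -3  3 -2]
  I: [ 0  1  0  0  0 -2  1 -2]
Row reduction gives pivot columns ρ,i,ℓ; rank = 3
Repeat: ρ,i,ℓ; free: m,D,X1,X2,X3
RREF:
  r0: [   1    0    0    1    0   -2    3   -1]
  r1: [   0    1    0    0    0   -2    1   -2]
  r2: [   0    0    1    3    1   -9   12   -5]
Fix exponent of D at 1, m at 0, X1 at 0, X2 at 0, X3 at 0; solve each RREF row for its pivot's exponent:
  r0: exp(ρ) + (0)·1 = 0 ⇒ exp(ρ) = 0
  r1: exp(i) + (0)·1 = 0 ⇒ exp(i) = 0
  r2: exp(ℓ) + (1)·1 = 0 ⇒ exp(ℓ) = -1
Π_2 = ℓ^-1 · D

["0", "0", "-1", "0", "1", "0", "0", "0"]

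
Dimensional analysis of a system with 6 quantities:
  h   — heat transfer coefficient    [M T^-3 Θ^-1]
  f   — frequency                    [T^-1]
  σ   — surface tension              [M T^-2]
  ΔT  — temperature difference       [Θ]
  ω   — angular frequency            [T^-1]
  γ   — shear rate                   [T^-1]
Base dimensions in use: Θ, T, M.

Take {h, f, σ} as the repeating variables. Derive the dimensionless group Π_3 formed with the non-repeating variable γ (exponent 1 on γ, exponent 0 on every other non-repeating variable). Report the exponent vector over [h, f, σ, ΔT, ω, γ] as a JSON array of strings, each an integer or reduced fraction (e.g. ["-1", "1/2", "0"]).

Dimensional matrix (Θ×T×M by h×f×σ×ΔT×ω×γ):
  Θ: [-1  0  0  1  0  0]
  T: [-3 -1 -2  0 -1 -1]
  M: [ 1  0  1  0  0  0]
Row reduction gives pivot columns h,f,σ; rank = 3
Pivot set = {h,f,σ}, free = {ΔT,ω,γ}
RREF:
  r0: [   1    0    0   -1    0    0]
  r1: [   0    1    0    1    1    1]
  r2: [   0    0    1    1    0    0]
Fix exponent of γ at 1, ΔT at 0, ω at 0; solve each RREF row for its pivot's exponent:
  r0: exp(h) + (0)·1 = 0 ⇒ exp(h) = 0
  r1: exp(f) + (1)·1 = 0 ⇒ exp(f) = -1
  r2: exp(σ) + (0)·1 = 0 ⇒ exp(σ) = 0
Π_3 = f^-1 · γ

["0", "-1", "0", "0", "0", "1"]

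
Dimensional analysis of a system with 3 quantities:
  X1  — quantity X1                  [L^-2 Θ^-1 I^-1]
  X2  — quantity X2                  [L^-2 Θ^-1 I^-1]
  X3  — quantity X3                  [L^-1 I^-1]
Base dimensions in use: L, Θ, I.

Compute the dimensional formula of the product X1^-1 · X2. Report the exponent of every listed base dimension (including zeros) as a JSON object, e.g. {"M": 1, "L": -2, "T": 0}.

Dimensional matrix (L×Θ×I by X1×X2×X3):
  L: [-2 -2 -1]
  Θ: [-1 -1  0]
  I: [-1 -1 -1]
  [L]: (-1)·-2+(1)·-2 = 0
  [Θ]: (-1)·-1+(1)·-1 = 0
  [I]: (-1)·-1+(1)·-1 = 0
⇒ 1 (dimensionless)

{"L": 0, "Θ": 0, "I": 0}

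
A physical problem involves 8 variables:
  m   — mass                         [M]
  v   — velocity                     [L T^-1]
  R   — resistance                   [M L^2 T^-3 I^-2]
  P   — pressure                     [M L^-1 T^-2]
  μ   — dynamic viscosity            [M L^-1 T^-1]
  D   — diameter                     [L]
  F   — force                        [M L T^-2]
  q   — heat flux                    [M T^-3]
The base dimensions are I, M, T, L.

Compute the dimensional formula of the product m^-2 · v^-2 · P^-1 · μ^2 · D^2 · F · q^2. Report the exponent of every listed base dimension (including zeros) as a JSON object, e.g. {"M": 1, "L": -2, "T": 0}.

Exponent matrix [I,M,T,L] × [m,v,R,P,μ,D,F,q]:
  I: [ 0  0 -2  0  0  0  0  0]
  M: [ 1  0  1  1  1  0  1  1]
  T: [ 0 -1 -3 -2 -1  0 -2 -3]
  L: [ 0  1  2 -1 -1  1  1  0]
  [I]: (-2)·0+(-2)·0+(-1)·0+(2)·0+(2)·0+(1)·0+(2)·0 = 0
  [M]: (-2)·1+(-2)·0+(-1)·1+(2)·1+(2)·0+(1)·1+(2)·1 = 2
  [T]: (-2)·0+(-2)·-1+(-1)·-2+(2)·-1+(2)·0+(1)·-2+(2)·-3 = -6
  [L]: (-2)·0+(-2)·1+(-1)·-1+(2)·-1+(2)·1+(1)·1+(2)·0 = 0
⇒ M^2 T^-6

{"I": 0, "M": 2, "T": -6, "L": 0}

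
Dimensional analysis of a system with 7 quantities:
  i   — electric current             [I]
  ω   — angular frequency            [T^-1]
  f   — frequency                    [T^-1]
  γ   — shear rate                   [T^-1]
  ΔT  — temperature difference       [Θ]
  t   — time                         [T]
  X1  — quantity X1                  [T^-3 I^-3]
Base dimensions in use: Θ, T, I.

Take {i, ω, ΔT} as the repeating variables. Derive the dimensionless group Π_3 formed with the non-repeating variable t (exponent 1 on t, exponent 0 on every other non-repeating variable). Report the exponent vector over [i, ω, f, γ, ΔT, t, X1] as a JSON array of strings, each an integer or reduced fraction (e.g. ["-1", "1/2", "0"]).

["0", "1", "0", "0", "0", "1", "0"]

Exponent matrix [Θ,T,I] × [i,ω,f,γ,ΔT,t,X1]:
  Θ: [ 0  0  0  0  1  0  0]
  T: [ 0 -1 -1 -1  0  1 -3]
  I: [ 1  0  0  0  0  0 -3]
Echelon form has 3 nonzero rows (pivots: i,ω,ΔT)
Repeat: i,ω,ΔT; free: f,γ,t,X1
RREF:
  r0: [   1    0    0    0    0    0   -3]
  r1: [   0    1    1    1    0   -1    3]
  r2: [   0    0    0    0    1    0    0]
Fix exponent of t at 1, f at 0, γ at 0, X1 at 0; solve each RREF row for its pivot's exponent:
  r0: exp(i) + (0)·1 = 0 ⇒ exp(i) = 0
  r1: exp(ω) + (-1)·1 = 0 ⇒ exp(ω) = 1
  r2: exp(ΔT) + (0)·1 = 0 ⇒ exp(ΔT) = 0
Π_3 = ω · t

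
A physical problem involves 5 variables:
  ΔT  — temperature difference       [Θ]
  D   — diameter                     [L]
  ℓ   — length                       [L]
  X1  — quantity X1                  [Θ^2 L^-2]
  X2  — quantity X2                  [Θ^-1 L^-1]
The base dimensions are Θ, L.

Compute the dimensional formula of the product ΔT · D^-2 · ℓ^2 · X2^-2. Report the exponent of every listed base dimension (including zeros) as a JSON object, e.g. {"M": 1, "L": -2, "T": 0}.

Dimensional matrix (Θ×L by ΔT×D×ℓ×X1×X2):
  Θ: [ 1  0  0  2 -1]
  L: [ 0  1  1 -2 -1]
  [Θ]: (1)·1+(-2)·0+(2)·0+(-2)·-1 = 3
  [L]: (1)·0+(-2)·1+(2)·1+(-2)·-1 = 2
⇒ Θ^3 L^2

{"Θ": 3, "L": 2}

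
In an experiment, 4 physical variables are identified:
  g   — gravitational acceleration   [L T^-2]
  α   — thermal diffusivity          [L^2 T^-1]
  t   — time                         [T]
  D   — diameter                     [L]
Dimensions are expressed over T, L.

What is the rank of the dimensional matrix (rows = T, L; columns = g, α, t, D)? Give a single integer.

Write exponents as rows T,L / cols g,α,t,D:
  T: [-2 -1  1  0]
  L: [ 1  2  0  1]
Echelon form has 2 nonzero rows (pivots: g,α)

2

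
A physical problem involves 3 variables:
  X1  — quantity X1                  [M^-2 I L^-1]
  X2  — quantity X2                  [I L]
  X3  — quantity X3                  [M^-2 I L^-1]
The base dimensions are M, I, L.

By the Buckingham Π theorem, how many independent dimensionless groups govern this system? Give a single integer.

1

Exponent matrix [M,I,L] × [X1,X2,X3]:
  M: [-2  0 -2]
  I: [ 1  1  1]
  L: [-1  1 -1]
RREF → pivots at {X1,X2} ⇒ r = 2
Π count = n − r = 3 − 2 = 1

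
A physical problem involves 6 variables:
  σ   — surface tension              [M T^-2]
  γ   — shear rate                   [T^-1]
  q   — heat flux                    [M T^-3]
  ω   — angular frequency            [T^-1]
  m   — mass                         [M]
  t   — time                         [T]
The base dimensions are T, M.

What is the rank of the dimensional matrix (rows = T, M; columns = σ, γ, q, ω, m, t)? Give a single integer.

Dimensional matrix (T×M by σ×γ×q×ω×m×t):
  T: [-2 -1 -3 -1  0  1]
  M: [ 1  0  1  0  1  0]
RREF → pivots at {σ,γ} ⇒ r = 2

2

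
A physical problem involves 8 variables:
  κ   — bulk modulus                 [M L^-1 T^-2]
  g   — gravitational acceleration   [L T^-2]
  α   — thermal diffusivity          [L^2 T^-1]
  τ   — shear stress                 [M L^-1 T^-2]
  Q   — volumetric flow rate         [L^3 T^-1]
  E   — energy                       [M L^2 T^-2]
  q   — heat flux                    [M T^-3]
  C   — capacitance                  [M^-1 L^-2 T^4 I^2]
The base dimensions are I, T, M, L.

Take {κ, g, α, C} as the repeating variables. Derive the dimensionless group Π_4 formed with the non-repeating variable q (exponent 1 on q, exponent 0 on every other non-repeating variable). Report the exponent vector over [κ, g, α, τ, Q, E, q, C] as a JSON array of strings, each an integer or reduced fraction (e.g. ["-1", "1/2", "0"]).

["-1", "-1/3", "-1/3", "0", "0", "0", "1", "0"]

Exponent matrix [I,T,M,L] × [κ,g,α,τ,Q,E,q,C]:
  I: [ 0  0  0  0  0  0  0  2]
  T: [-2 -2 -1 -2 -1 -2 -3  4]
  M: [ 1  0  0  1  0  1  1 -1]
  L: [-1  1  2 -1  3  2  0 -2]
Row reduction gives pivot columns κ,g,α,C; rank = 4
Repeat: κ,g,α,C; free: τ,Q,E,q
RREF:
  r0: [   1    0    0    1    0    1    1    0]
  r1: [   0    1    0    0 -1/3   -1  1/3    0]
  r2: [   0    0    1    0  5/3    2  1/3    0]
  r3: [   0    0    0    0    0    0    0    1]
Fix exponent of q at 1, τ at 0, Q at 0, E at 0; solve each RREF row for its pivot's exponent:
  r0: exp(κ) + (1)·1 = 0 ⇒ exp(κ) = -1
  r1: exp(g) + (1/3)·1 = 0 ⇒ exp(g) = -1/3
  r2: exp(α) + (1/3)·1 = 0 ⇒ exp(α) = -1/3
  r3: exp(C) + (0)·1 = 0 ⇒ exp(C) = 0
Π_4 = κ^-1 · g^(-1/3) · α^(-1/3) · q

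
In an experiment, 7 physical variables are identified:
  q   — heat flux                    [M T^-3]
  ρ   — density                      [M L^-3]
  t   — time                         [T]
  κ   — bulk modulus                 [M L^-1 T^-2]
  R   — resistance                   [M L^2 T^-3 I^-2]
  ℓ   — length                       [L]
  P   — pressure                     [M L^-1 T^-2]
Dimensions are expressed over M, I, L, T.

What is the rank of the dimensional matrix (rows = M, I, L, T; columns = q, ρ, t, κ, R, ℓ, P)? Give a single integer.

4

Write exponents as rows M,I,L,T / cols q,ρ,t,κ,R,ℓ,P:
  M: [ 1  1  0  1  1  0  1]
  I: [ 0  0  0  0 -2  0  0]
  L: [ 0 -3  0 -1  2  1 -1]
  T: [-3  0  1 -2 -3  0 -2]
RREF → pivots at {q,ρ,t,R} ⇒ r = 4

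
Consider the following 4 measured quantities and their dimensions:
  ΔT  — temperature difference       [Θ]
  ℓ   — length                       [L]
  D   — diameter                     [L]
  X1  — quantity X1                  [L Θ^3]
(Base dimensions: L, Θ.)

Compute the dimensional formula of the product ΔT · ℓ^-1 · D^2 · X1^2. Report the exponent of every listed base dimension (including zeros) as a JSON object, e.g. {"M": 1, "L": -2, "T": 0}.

Dimensional matrix (L×Θ by ΔT×ℓ×D×X1):
  L: [ 0  1  1  1]
  Θ: [ 1  0  0  3]
  [L]: (1)·0+(-1)·1+(2)·1+(2)·1 = 3
  [Θ]: (1)·1+(-1)·0+(2)·0+(2)·3 = 7
⇒ L^3 Θ^7

{"L": 3, "Θ": 7}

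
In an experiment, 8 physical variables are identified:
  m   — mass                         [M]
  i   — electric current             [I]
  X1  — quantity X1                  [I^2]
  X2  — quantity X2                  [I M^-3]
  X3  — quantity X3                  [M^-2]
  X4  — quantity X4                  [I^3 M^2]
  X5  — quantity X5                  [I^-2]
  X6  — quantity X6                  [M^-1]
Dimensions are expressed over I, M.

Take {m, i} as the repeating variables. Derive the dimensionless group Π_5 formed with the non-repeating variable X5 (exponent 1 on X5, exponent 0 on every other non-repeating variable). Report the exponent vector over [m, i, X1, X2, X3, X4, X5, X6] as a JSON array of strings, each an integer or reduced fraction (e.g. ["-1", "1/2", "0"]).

Exponent matrix [I,M] × [m,i,X1,X2,X3,X4,X5,X6]:
  I: [ 0  1  2  1  0  3 -2  0]
  M: [ 1  0  0 -3 -2  2  0 -1]
RREF → pivots at {m,i} ⇒ r = 2
Pivot set = {m,i}, free = {X1,X2,X3,X4,X5,X6}
RREF:
  r0: [   1    0    0   -3   -2    2    0   -1]
  r1: [   0    1    2    1    0    3   -2    0]
Fix exponent of X5 at 1, X1 at 0, X2 at 0, X3 at 0, X4 at 0, X6 at 0; solve each RREF row for its pivot's exponent:
  r0: exp(m) + (0)·1 = 0 ⇒ exp(m) = 0
  r1: exp(i) + (-2)·1 = 0 ⇒ exp(i) = 2
Π_5 = i^2 · X5

["0", "2", "0", "0", "0", "0", "1", "0"]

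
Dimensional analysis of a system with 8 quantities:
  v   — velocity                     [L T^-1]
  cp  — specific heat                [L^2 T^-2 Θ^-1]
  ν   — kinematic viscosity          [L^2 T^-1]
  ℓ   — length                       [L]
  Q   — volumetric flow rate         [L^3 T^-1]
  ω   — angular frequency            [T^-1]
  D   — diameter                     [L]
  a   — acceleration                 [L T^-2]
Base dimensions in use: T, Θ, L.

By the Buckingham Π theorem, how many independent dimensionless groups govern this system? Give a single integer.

5

Write exponents as rows T,Θ,L / cols v,cp,ν,ℓ,Q,ω,D,a:
  T: [-1 -2 -1  0 -1 -1  0 -2]
  Θ: [ 0 -1  0  0  0  0  0  0]
  L: [ 1  2  2  1  3  0  1  1]
Row reduction gives pivot columns v,cp,ν; rank = 3
8 vars − rank 3 = 5 Π groups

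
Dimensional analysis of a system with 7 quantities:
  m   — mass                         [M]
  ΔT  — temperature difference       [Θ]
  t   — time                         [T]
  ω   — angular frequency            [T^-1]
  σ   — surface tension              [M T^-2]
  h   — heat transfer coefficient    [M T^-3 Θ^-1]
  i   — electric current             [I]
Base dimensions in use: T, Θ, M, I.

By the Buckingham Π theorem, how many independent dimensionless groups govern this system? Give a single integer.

3

Write exponents as rows T,Θ,M,I / cols m,ΔT,t,ω,σ,h,i:
  T: [ 0  0  1 -1 -2 -3  0]
  Θ: [ 0  1  0  0  0 -1  0]
  M: [ 1  0  0  0  1  1  0]
  I: [ 0  0  0  0  0  0  1]
RREF → pivots at {m,ΔT,t,i} ⇒ r = 4
Π count = n − r = 7 − 4 = 3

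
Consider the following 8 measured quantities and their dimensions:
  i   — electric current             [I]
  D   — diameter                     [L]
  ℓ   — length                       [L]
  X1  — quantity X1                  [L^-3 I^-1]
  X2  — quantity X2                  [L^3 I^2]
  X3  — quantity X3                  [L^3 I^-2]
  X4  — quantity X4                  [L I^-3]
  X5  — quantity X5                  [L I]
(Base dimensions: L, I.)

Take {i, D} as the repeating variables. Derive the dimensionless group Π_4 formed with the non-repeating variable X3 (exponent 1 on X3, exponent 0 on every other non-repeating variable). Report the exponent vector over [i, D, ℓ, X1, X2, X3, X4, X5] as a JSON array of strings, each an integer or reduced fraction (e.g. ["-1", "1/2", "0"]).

["2", "-3", "0", "0", "0", "1", "0", "0"]

Dimensional matrix (L×I by i×D×ℓ×X1×X2×X3×X4×X5):
  L: [ 0  1  1 -3  3  3  1  1]
  I: [ 1  0  0 -1  2 -2 -3  1]
Row reduction gives pivot columns i,D; rank = 2
Pivot set = {i,D}, free = {ℓ,X1,X2,X3,X4,X5}
RREF:
  r0: [   1    0    0   -1    2   -2   -3    1]
  r1: [   0    1    1   -3    3    3    1    1]
Fix exponent of X3 at 1, ℓ at 0, X1 at 0, X2 at 0, X4 at 0, X5 at 0; solve each RREF row for its pivot's exponent:
  r0: exp(i) + (-2)·1 = 0 ⇒ exp(i) = 2
  r1: exp(D) + (3)·1 = 0 ⇒ exp(D) = -3
Π_4 = i^2 · D^-3 · X3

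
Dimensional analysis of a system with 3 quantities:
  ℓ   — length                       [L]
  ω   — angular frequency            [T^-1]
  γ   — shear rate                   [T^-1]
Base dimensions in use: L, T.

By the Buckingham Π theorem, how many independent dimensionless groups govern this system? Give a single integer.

Dimensional matrix (L×T by ℓ×ω×γ):
  L: [ 1  0  0]
  T: [ 0 -1 -1]
RREF → pivots at {ℓ,ω} ⇒ r = 2
n=3, r=2 ⇒ 1 dimensionless group

1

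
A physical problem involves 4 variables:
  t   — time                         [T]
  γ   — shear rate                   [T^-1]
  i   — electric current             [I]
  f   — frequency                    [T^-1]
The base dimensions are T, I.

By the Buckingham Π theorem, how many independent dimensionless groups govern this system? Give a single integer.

2

Exponent matrix [T,I] × [t,γ,i,f]:
  T: [ 1 -1  0 -1]
  I: [ 0  0  1  0]
Row reduction gives pivot columns t,i; rank = 2
n=4, r=2 ⇒ 2 dimensionless groups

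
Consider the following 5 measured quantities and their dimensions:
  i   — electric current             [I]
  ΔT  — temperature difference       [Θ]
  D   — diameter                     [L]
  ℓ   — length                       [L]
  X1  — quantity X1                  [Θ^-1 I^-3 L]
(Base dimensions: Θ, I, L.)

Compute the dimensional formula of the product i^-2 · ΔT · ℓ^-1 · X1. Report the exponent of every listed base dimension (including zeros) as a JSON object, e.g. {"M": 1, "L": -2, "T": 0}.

Dimensional matrix (Θ×I×L by i×ΔT×D×ℓ×X1):
  Θ: [ 0  1  0  0 -1]
  I: [ 1  0  0  0 -3]
  L: [ 0  0  1  1  1]
  [Θ]: (-2)·0+(1)·1+(-1)·0+(1)·-1 = 0
  [I]: (-2)·1+(1)·0+(-1)·0+(1)·-3 = -5
  [L]: (-2)·0+(1)·0+(-1)·1+(1)·1 = 0
⇒ I^-5

{"Θ": 0, "I": -5, "L": 0}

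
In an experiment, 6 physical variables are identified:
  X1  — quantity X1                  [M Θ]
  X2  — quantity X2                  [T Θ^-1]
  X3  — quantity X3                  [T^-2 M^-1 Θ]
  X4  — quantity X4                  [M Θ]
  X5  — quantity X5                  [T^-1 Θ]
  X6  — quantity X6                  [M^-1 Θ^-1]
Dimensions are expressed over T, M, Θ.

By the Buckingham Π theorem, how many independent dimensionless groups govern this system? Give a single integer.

Dimensional matrix (T×M×Θ by X1×X2×X3×X4×X5×X6):
  T: [ 0  1 -2  0 -1  0]
  M: [ 1  0 -1  1  0 -1]
  Θ: [ 1 -1  1  1  1 -1]
Echelon form has 2 nonzero rows (pivots: X1,X2)
Π count = n − r = 6 − 2 = 4

4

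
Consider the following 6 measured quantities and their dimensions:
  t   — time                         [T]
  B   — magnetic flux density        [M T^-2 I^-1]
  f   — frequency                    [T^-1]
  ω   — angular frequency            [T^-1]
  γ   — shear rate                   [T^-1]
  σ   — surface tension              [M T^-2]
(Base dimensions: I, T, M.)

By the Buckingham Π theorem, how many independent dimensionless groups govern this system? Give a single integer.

Write exponents as rows I,T,M / cols t,B,f,ω,γ,σ:
  I: [ 0 -1  0  0  0  0]
  T: [ 1 -2 -1 -1 -1 -2]
  M: [ 0  1  0  0  0  1]
RREF → pivots at {t,B,σ} ⇒ r = 3
6 vars − rank 3 = 3 Π groups

3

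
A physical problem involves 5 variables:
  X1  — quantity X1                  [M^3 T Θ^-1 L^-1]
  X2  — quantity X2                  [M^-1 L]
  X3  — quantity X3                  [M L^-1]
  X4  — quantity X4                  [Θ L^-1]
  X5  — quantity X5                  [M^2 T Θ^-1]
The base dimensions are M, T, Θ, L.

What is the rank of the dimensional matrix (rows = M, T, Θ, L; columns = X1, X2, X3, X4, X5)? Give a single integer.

3

Write exponents as rows M,T,Θ,L / cols X1,X2,X3,X4,X5:
  M: [ 3 -1  1  0  2]
  T: [ 1  0  0  0  1]
  Θ: [-1  0  0  1 -1]
  L: [-1  1 -1 -1  0]
RREF → pivots at {X1,X2,X4} ⇒ r = 3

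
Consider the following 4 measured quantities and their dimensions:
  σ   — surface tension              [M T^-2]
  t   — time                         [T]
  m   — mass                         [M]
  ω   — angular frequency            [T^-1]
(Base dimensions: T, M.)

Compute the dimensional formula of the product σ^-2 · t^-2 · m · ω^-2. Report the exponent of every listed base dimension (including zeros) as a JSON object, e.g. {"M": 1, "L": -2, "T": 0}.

Exponent matrix [T,M] × [σ,t,m,ω]:
  T: [-2  1  0 -1]
  M: [ 1  0  1  0]
  [T]: (-2)·-2+(-2)·1+(1)·0+(-2)·-1 = 4
  [M]: (-2)·1+(-2)·0+(1)·1+(-2)·0 = -1
⇒ T^4 M^-1

{"T": 4, "M": -1}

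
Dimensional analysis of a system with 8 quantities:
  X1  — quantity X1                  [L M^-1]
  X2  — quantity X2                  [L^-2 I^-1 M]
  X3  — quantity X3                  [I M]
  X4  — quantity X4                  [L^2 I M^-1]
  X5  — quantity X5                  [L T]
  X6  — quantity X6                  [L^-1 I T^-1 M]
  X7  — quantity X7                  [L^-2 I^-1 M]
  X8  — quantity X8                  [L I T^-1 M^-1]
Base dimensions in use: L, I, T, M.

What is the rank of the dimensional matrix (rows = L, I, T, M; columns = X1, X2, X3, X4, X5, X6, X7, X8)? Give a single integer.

Write exponents as rows L,I,T,M / cols X1,X2,X3,X4,X5,X6,X7,X8:
  L: [ 1 -2  0  2  1 -1 -2  1]
  I: [ 0 -1  1  1  0  1 -1  1]
  T: [ 0  0  0  0  1 -1  0 -1]
  M: [-1  1  1 -1  0  1  1 -1]
Row reduction gives pivot columns X1,X2,X5; rank = 3

3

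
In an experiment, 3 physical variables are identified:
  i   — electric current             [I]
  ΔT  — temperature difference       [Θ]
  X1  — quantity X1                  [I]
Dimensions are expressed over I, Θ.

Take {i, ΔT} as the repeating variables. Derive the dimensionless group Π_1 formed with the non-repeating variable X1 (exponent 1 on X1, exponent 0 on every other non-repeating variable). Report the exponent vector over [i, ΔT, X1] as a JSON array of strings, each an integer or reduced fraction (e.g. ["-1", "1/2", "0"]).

Exponent matrix [I,Θ] × [i,ΔT,X1]:
  I: [ 1  0  1]
  Θ: [ 0  1  0]
RREF → pivots at {i,ΔT} ⇒ r = 2
Repeat: i,ΔT; free: X1
RREF:
  r0: [   1    0    1]
  r1: [   0    1    0]
Fix exponent of X1 at 1; solve each RREF row for its pivot's exponent:
  r0: exp(i) + (1)·1 = 0 ⇒ exp(i) = -1
  r1: exp(ΔT) + (0)·1 = 0 ⇒ exp(ΔT) = 0
Π_1 = i^-1 · X1

["-1", "0", "1"]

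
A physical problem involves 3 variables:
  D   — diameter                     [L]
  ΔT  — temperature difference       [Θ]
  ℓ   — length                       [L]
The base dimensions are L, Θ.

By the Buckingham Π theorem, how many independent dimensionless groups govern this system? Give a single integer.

Dimensional matrix (L×Θ by D×ΔT×ℓ):
  L: [ 1  0  1]
  Θ: [ 0  1  0]
Row reduction gives pivot columns D,ΔT; rank = 2
3 vars − rank 2 = 1 Π group

1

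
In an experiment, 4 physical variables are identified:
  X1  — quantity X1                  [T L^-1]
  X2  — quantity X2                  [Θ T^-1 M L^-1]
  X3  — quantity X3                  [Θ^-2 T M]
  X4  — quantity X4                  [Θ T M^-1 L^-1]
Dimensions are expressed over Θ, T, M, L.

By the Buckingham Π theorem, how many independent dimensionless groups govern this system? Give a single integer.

Dimensional matrix (Θ×T×M×L by X1×X2×X3×X4):
  Θ: [ 0  1 -2  1]
  T: [ 1 -1  1  1]
  M: [ 0  1  1 -1]
  L: [-1 -1  0 -1]
Echelon form has 3 nonzero rows (pivots: X1,X2,X3)
4 vars − rank 3 = 1 Π group

1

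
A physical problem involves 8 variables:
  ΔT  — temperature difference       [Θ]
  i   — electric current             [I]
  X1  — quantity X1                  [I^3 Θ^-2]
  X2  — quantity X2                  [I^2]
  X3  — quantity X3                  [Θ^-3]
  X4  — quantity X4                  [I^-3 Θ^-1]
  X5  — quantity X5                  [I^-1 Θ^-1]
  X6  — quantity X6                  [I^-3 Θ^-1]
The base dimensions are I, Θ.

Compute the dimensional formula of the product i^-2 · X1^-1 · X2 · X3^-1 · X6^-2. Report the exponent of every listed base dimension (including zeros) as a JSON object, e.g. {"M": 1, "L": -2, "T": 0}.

Dimensional matrix (I×Θ by ΔT×i×X1×X2×X3×X4×X5×X6):
  I: [ 0  1  3  2  0 -3 -1 -3]
  Θ: [ 1  0 -2  0 -3 -1 -1 -1]
  [I]: (-2)·1+(-1)·3+(1)·2+(-1)·0+(-2)·-3 = 3
  [Θ]: (-2)·0+(-1)·-2+(1)·0+(-1)·-3+(-2)·-1 = 7
⇒ I^3 Θ^7

{"I": 3, "Θ": 7}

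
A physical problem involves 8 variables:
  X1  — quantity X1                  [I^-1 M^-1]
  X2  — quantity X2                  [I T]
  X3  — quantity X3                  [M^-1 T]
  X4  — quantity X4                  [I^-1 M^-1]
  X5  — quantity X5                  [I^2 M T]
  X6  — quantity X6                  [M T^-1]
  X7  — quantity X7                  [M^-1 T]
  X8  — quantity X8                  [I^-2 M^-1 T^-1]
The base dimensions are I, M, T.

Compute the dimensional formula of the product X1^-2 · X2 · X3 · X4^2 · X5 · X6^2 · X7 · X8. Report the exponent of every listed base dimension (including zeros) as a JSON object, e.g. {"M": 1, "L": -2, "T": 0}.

Write exponents as rows I,M,T / cols X1,X2,X3,X4,X5,X6,X7,X8:
  I: [-1  1  0 -1  2  0  0 -2]
  M: [-1  0 -1 -1  1  1 -1 -1]
  T: [ 0  1  1  0  1 -1  1 -1]
  [I]: (-2)·-1+(1)·1+(1)·0+(2)·-1+(1)·2+(2)·0+(1)·0+(1)·-2 = 1
  [M]: (-2)·-1+(1)·0+(1)·-1+(2)·-1+(1)·1+(2)·1+(1)·-1+(1)·-1 = 0
  [T]: (-2)·0+(1)·1+(1)·1+(2)·0+(1)·1+(2)·-1+(1)·1+(1)·-1 = 1
⇒ I T

{"I": 1, "M": 0, "T": 1}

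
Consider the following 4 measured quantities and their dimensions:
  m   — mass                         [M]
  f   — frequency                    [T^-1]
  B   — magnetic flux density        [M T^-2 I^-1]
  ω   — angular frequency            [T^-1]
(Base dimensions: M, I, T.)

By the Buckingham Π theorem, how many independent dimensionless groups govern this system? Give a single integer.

1

Write exponents as rows M,I,T / cols m,f,B,ω:
  M: [ 1  0  1  0]
  I: [ 0  0 -1  0]
  T: [ 0 -1 -2 -1]
Row reduction gives pivot columns m,f,B; rank = 3
n=4, r=3 ⇒ 1 dimensionless group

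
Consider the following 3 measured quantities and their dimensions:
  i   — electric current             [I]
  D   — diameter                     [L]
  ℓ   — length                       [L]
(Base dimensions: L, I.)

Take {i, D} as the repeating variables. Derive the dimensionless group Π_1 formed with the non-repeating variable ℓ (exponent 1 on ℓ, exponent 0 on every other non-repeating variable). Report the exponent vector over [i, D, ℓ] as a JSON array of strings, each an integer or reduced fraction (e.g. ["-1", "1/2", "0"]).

Exponent matrix [L,I] × [i,D,ℓ]:
  L: [ 0  1  1]
  I: [ 1  0  0]
Echelon form has 2 nonzero rows (pivots: i,D)
Pivot set = {i,D}, free = {ℓ}
RREF:
  r0: [   1    0    0]
  r1: [   0    1    1]
Fix exponent of ℓ at 1; solve each RREF row for its pivot's exponent:
  r0: exp(i) + (0)·1 = 0 ⇒ exp(i) = 0
  r1: exp(D) + (1)·1 = 0 ⇒ exp(D) = -1
Π_1 = D^-1 · ℓ

["0", "-1", "1"]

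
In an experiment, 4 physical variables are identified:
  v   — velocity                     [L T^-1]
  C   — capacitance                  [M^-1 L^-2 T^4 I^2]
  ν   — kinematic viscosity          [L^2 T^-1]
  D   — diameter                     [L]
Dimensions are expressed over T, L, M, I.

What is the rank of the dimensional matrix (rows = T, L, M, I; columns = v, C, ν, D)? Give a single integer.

Write exponents as rows T,L,M,I / cols v,C,ν,D:
  T: [-1  4 -1  0]
  L: [ 1 -2  2  1]
  M: [ 0 -1  0  0]
  I: [ 0  2  0  0]
RREF → pivots at {v,C,ν} ⇒ r = 3

3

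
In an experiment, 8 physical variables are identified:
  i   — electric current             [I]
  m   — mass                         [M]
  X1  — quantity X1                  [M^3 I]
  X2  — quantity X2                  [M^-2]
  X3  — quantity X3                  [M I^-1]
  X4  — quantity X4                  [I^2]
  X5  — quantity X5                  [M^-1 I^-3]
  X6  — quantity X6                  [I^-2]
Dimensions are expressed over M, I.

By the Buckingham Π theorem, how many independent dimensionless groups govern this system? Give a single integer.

6

Write exponents as rows M,I / cols i,m,X1,X2,X3,X4,X5,X6:
  M: [ 0  1  3 -2  1  0 -1  0]
  I: [ 1  0  1  0 -1  2 -3 -2]
Row reduction gives pivot columns i,m; rank = 2
n=8, r=2 ⇒ 6 dimensionless groups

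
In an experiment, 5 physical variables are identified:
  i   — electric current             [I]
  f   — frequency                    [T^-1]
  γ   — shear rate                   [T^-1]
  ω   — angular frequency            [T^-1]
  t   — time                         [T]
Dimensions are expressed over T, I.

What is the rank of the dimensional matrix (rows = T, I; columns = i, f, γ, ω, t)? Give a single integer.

2

Dimensional matrix (T×I by i×f×γ×ω×t):
  T: [ 0 -1 -1 -1  1]
  I: [ 1  0  0  0  0]
Row reduction gives pivot columns i,f; rank = 2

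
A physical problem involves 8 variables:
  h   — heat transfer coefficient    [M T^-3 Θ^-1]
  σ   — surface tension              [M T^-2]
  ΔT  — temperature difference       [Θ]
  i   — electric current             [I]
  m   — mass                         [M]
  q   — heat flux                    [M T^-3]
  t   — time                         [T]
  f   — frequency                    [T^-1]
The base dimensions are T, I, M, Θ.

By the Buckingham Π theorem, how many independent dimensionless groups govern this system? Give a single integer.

4

Write exponents as rows T,I,M,Θ / cols h,σ,ΔT,i,m,q,t,f:
  T: [-3 -2  0  0  0 -3  1 -1]
  I: [ 0  0  0  1  0  0  0  0]
  M: [ 1  1  0  0  1  1  0  0]
  Θ: [-1  0  1  0  0  0  0  0]
RREF → pivots at {h,σ,ΔT,i} ⇒ r = 4
8 vars − rank 4 = 4 Π groups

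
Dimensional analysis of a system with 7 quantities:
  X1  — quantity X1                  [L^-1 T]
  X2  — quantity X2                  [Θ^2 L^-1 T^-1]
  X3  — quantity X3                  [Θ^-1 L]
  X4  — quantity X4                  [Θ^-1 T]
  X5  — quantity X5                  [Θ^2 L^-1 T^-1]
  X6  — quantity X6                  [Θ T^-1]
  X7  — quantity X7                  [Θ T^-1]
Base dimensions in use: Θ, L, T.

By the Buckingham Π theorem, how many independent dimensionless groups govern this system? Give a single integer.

5

Exponent matrix [Θ,L,T] × [X1,X2,X3,X4,X5,X6,X7]:
  Θ: [ 0  2 -1 -1  2  1  1]
  L: [-1 -1  1  0 -1  0  0]
  T: [ 1 -1  0  1 -1 -1 -1]
RREF → pivots at {X1,X2} ⇒ r = 2
7 vars − rank 2 = 5 Π groups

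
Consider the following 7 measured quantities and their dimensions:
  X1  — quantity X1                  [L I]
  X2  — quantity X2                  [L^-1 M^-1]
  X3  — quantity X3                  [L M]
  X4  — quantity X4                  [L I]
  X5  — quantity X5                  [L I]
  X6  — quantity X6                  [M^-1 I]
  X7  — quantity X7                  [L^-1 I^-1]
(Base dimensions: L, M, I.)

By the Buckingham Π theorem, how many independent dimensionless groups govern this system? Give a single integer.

Dimensional matrix (L×M×I by X1×X2×X3×X4×X5×X6×X7):
  L: [ 1 -1  1  1  1  0 -1]
  M: [ 0 -1  1  0  0 -1  0]
  I: [ 1  0  0  1  1  1 -1]
RREF → pivots at {X1,X2} ⇒ r = 2
Π count = n − r = 7 − 2 = 5

5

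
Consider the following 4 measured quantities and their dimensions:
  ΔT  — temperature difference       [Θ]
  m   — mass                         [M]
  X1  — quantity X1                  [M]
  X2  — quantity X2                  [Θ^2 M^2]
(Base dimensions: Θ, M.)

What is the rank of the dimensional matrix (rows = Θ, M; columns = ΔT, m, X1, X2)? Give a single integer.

Exponent matrix [Θ,M] × [ΔT,m,X1,X2]:
  Θ: [ 1  0  0  2]
  M: [ 0  1  1  2]
Echelon form has 2 nonzero rows (pivots: ΔT,m)

2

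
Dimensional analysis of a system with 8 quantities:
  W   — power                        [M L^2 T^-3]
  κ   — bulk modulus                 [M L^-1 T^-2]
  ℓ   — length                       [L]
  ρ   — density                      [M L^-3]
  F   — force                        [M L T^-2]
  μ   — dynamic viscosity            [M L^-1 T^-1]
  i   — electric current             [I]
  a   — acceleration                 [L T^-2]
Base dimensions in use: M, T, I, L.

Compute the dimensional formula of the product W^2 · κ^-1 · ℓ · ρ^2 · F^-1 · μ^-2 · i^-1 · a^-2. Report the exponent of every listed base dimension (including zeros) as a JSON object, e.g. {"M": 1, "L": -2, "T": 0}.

{"M": 0, "T": 4, "I": -1, "L": -1}

Dimensional matrix (M×T×I×L by W×κ×ℓ×ρ×F×μ×i×a):
  M: [ 1  1  0  1  1  1  0  0]
  T: [-3 -2  0  0 -2 -1  0 -2]
  I: [ 0  0  0  0  0  0  1  0]
  L: [ 2 -1  1 -3  1 -1  0  1]
  [M]: (2)·1+(-1)·1+(1)·0+(2)·1+(-1)·1+(-2)·1+(-1)·0+(-2)·0 = 0
  [T]: (2)·-3+(-1)·-2+(1)·0+(2)·0+(-1)·-2+(-2)·-1+(-1)·0+(-2)·-2 = 4
  [I]: (2)·0+(-1)·0+(1)·0+(2)·0+(-1)·0+(-2)·0+(-1)·1+(-2)·0 = -1
  [L]: (2)·2+(-1)·-1+(1)·1+(2)·-3+(-1)·1+(-2)·-1+(-1)·0+(-2)·1 = -1
⇒ T^4 I^-1 L^-1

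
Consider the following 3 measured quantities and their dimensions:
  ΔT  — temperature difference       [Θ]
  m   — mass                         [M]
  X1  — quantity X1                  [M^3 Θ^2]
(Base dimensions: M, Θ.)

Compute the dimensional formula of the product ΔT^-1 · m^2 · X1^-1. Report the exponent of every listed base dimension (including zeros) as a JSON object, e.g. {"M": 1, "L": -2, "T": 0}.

{"M": -1, "Θ": -3}

Exponent matrix [M,Θ] × [ΔT,m,X1]:
  M: [ 0  1  3]
  Θ: [ 1  0  2]
  [M]: (-1)·0+(2)·1+(-1)·3 = -1
  [Θ]: (-1)·1+(2)·0+(-1)·2 = -3
⇒ M^-1 Θ^-3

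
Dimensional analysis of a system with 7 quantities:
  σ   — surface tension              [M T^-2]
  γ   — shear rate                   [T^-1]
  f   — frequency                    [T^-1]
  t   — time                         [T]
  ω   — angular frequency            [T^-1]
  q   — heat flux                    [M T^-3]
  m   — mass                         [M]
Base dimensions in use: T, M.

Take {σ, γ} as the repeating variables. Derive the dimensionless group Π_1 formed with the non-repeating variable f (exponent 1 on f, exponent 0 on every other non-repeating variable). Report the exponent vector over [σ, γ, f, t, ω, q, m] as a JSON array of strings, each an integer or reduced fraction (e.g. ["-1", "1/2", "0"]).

["0", "-1", "1", "0", "0", "0", "0"]

Write exponents as rows T,M / cols σ,γ,f,t,ω,q,m:
  T: [-2 -1 -1  1 -1 -3  0]
  M: [ 1  0  0  0  0  1  1]
RREF → pivots at {σ,γ} ⇒ r = 2
Repeat: σ,γ; free: f,t,ω,q,m
RREF:
  r0: [   1    0    0    0    0    1    1]
  r1: [   0    1    1   -1    1    1   -2]
Fix exponent of f at 1, t at 0, ω at 0, q at 0, m at 0; solve each RREF row for its pivot's exponent:
  r0: exp(σ) + (0)·1 = 0 ⇒ exp(σ) = 0
  r1: exp(γ) + (1)·1 = 0 ⇒ exp(γ) = -1
Π_1 = γ^-1 · f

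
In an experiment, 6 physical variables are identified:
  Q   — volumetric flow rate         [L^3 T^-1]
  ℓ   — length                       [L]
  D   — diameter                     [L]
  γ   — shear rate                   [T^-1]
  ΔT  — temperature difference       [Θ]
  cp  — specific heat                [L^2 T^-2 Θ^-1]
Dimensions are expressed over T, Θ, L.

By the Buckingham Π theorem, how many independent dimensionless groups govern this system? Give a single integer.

Exponent matrix [T,Θ,L] × [Q,ℓ,D,γ,ΔT,cp]:
  T: [-1  0  0 -1  0 -2]
  Θ: [ 0  0  0  0  1 -1]
  L: [ 3  1  1  0  0  2]
Row reduction gives pivot columns Q,ℓ,ΔT; rank = 3
Π count = n − r = 6 − 3 = 3

3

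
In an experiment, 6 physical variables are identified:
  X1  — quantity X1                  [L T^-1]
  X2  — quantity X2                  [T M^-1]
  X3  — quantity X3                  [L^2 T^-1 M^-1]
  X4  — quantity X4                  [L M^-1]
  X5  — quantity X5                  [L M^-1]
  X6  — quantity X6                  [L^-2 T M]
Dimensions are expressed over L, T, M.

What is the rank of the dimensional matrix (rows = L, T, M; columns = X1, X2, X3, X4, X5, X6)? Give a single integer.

2

Write exponents as rows L,T,M / cols X1,X2,X3,X4,X5,X6:
  L: [ 1  0  2  1  1 -2]
  T: [-1  1 -1  0  0  1]
  M: [ 0 -1 -1 -1 -1  1]
Row reduction gives pivot columns X1,X2; rank = 2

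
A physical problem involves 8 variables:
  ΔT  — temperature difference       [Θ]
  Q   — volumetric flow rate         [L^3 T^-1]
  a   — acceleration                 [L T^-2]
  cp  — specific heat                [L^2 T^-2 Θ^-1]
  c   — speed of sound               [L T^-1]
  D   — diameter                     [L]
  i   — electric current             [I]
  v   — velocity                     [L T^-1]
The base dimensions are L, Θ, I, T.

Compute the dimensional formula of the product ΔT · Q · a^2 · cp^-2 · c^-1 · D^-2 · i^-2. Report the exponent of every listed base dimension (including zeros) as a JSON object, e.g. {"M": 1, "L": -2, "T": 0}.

Dimensional matrix (L×Θ×I×T by ΔT×Q×a×cp×c×D×i×v):
  L: [ 0  3  1  2  1  1  0  1]
  Θ: [ 1  0  0 -1  0  0  0  0]
  I: [ 0  0  0  0  0  0  1  0]
  T: [ 0 -1 -2 -2 -1  0  0 -1]
  [L]: (1)·0+(1)·3+(2)·1+(-2)·2+(-1)·1+(-2)·1+(-2)·0 = -2
  [Θ]: (1)·1+(1)·0+(2)·0+(-2)·-1+(-1)·0+(-2)·0+(-2)·0 = 3
  [I]: (1)·0+(1)·0+(2)·0+(-2)·0+(-1)·0+(-2)·0+(-2)·1 = -2
  [T]: (1)·0+(1)·-1+(2)·-2+(-2)·-2+(-1)·-1+(-2)·0+(-2)·0 = 0
⇒ L^-2 Θ^3 I^-2

{"L": -2, "Θ": 3, "I": -2, "T": 0}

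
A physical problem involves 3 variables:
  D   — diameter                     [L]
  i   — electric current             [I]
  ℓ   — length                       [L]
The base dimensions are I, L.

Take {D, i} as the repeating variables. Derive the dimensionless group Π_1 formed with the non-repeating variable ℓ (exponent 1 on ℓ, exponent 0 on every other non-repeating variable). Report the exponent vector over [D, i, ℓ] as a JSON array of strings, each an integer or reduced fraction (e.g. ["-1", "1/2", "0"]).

["-1", "0", "1"]

Dimensional matrix (I×L by D×i×ℓ):
  I: [ 0  1  0]
  L: [ 1  0  1]
Echelon form has 2 nonzero rows (pivots: D,i)
Pivot set = {D,i}, free = {ℓ}
RREF:
  r0: [   1    0    1]
  r1: [   0    1    0]
Fix exponent of ℓ at 1; solve each RREF row for its pivot's exponent:
  r0: exp(D) + (1)·1 = 0 ⇒ exp(D) = -1
  r1: exp(i) + (0)·1 = 0 ⇒ exp(i) = 0
Π_1 = D^-1 · ℓ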